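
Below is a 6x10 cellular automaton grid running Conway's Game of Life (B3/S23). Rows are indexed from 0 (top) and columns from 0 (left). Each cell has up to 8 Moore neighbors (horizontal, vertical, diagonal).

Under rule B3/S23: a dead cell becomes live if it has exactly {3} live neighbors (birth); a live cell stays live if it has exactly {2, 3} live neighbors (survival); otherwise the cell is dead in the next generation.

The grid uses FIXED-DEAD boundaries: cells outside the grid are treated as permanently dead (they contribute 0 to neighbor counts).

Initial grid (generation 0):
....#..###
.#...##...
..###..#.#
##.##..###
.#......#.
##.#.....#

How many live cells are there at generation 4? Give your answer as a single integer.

Answer: 21

Derivation:
Simulating step by step:
Generation 0 (given above): 25 live cells
Generation 1: 22 live cells
.....####.
..#..##..#
#......#.#
##..#..#.#
...##..#..
###.......
Generation 2: 21 live cells
.....#.##.
.....#...#
#....#.#.#
##.##.##..
...##...#.
.###......
Generation 3: 22 live cells
......#.#.
....##.#.#
##...#.#..
####..##..
#....#.#..
..###.....
Generation 4: 21 live cells
.....####.
....##.#..
#..#.#.#..
..#.##.##.
#....#.#..
...##.....
Population at generation 4: 21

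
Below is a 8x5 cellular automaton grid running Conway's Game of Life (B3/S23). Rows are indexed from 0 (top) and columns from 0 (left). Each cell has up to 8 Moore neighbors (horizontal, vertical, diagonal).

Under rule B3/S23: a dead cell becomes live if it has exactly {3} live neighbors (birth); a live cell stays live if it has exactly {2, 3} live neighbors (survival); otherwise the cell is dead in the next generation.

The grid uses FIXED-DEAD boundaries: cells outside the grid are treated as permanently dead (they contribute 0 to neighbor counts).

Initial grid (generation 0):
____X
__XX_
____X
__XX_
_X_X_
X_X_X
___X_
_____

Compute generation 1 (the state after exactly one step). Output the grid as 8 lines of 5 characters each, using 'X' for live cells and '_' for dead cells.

Simulating step by step:
Generation 0 (given above): 12 live cells
Generation 1: 13 live cells
(generation 1 grid is the final answer)

Answer: ___X_
___XX
____X
__XXX
_X__X
_XX_X
___X_
_____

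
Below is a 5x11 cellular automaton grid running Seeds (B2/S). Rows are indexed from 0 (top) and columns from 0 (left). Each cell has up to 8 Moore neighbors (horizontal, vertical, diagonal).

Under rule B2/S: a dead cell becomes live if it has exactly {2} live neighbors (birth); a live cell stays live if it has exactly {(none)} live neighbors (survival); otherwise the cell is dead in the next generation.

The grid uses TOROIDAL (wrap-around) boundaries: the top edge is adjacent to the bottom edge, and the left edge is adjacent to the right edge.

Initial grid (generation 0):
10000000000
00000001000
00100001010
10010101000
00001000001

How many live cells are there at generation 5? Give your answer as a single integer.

Answer: 19

Derivation:
Simulating step by step:
Generation 0 (given above): 11 live cells
Generation 1: 15 live cells
00000000001
01000010001
01011000001
01100000010
01010110000
Generation 2: 13 live cells
01001001010
00011100000
00000100000
00000010001
00001000011
Generation 3: 11 live cells
10100010000
00100000100
00010000000
10001000000
00010011000
Generation 4: 14 live cells
00000100100
00000001000
01101000000
00100111000
10101000001
Generation 5: 19 live cells
11011011011
01111110100
00000000100
00000000001
00000000110
Population at generation 5: 19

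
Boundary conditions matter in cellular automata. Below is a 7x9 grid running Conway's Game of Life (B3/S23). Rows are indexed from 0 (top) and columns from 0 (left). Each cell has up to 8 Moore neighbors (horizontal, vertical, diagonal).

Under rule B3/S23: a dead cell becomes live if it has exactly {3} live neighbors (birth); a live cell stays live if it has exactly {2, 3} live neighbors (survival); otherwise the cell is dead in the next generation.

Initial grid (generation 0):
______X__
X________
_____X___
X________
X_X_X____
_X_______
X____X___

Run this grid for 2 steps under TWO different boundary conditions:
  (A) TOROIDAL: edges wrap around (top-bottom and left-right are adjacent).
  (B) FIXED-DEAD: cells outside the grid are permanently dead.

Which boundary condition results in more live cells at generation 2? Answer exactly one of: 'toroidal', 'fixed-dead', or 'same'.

Answer: same

Derivation:
Under TOROIDAL boundary, generation 2:
_________
_________
_________
_________
X________
XX_______
_________
Population = 3

Under FIXED-DEAD boundary, generation 2:
_________
_________
_________
_________
X________
XX_______
_________
Population = 3

Comparison: toroidal=3, fixed-dead=3 -> same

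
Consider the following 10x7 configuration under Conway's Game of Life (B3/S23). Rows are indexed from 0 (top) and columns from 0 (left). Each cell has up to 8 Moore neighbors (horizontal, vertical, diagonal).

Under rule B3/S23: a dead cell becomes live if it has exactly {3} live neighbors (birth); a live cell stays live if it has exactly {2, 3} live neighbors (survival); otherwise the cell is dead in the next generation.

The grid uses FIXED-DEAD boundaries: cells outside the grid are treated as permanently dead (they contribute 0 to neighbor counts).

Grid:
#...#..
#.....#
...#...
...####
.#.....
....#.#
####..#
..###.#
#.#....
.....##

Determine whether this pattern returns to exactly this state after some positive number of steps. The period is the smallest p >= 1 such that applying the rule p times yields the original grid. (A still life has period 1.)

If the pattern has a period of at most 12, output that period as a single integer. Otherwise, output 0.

Answer: 0

Derivation:
Simulating and comparing each generation to the original:
Gen 0 (original, given above): 25 live cells
Gen 1: 20 live cells, differs from original
Gen 2: 22 live cells, differs from original
Gen 3: 21 live cells, differs from original
Gen 4: 16 live cells, differs from original
Gen 5: 22 live cells, differs from original
Gen 6: 15 live cells, differs from original
Gen 7: 12 live cells, differs from original
Gen 8: 10 live cells, differs from original
Gen 9: 10 live cells, differs from original
Gen 10: 12 live cells, differs from original
Gen 11: 13 live cells, differs from original
Gen 12: 15 live cells, differs from original
No period found within 12 steps.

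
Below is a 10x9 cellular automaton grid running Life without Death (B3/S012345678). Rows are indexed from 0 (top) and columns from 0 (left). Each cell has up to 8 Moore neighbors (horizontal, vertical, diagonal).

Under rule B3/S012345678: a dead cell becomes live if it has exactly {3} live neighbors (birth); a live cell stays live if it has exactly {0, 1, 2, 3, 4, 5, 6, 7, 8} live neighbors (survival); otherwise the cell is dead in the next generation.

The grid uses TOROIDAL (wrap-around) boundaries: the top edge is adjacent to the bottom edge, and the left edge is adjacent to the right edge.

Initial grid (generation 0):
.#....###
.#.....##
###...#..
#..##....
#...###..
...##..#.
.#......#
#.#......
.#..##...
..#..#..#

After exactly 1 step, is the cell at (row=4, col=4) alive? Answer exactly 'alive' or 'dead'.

Answer: alive

Derivation:
Simulating step by step:
Generation 0 (given above): 31 live cells
Generation 1: 49 live cells
.##...###
.#.....##
####..##.
#.###.#.#
#...###.#
#..##.###
####....#
#.#......
######...
.##.##..#

Cell (4,4) at generation 1: 1 -> alive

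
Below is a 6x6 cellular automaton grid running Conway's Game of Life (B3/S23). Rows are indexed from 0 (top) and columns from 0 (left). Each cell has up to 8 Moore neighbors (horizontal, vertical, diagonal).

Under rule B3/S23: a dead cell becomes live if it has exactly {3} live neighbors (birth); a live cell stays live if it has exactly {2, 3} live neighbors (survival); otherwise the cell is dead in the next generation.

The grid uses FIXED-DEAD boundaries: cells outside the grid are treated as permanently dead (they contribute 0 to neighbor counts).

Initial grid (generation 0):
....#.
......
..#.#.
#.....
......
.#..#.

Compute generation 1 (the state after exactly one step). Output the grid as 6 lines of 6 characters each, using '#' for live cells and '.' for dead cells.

Simulating step by step:
Generation 0 (given above): 6 live cells
Generation 1: 1 live cells
(generation 1 grid is the final answer)

Answer: ......
...#..
......
......
......
......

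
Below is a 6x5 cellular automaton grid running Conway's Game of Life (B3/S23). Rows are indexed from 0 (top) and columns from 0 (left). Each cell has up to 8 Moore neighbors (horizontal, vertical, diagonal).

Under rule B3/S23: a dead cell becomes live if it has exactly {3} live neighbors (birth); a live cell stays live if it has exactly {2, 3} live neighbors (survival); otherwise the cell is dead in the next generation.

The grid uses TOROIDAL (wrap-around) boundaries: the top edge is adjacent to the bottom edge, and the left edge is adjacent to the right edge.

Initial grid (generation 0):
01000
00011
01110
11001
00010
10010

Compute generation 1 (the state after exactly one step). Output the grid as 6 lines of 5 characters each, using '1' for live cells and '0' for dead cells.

Simulating step by step:
Generation 0 (given above): 12 live cells
Generation 1: 16 live cells
(generation 1 grid is the final answer)

Answer: 10110
11011
01000
11001
01110
00101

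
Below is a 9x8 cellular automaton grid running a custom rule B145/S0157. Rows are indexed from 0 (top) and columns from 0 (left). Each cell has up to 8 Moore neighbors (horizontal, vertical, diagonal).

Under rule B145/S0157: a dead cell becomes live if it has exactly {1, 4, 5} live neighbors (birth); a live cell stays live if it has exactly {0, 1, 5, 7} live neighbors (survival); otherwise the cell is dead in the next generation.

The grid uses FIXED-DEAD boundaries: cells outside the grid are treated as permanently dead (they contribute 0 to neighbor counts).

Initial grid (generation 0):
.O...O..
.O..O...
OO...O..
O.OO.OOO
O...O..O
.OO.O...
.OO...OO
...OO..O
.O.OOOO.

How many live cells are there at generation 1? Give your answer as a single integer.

Answer: 24

Derivation:
Simulating step by step:
Generation 0 (given above): 31 live cells
Generation 1: 24 live cells
.O.O.OO.
O..O....
..O.O.O.
.O..O...
.OOO.OO.
...OO...
...O....
..O..OO.
OO......
Population at generation 1: 24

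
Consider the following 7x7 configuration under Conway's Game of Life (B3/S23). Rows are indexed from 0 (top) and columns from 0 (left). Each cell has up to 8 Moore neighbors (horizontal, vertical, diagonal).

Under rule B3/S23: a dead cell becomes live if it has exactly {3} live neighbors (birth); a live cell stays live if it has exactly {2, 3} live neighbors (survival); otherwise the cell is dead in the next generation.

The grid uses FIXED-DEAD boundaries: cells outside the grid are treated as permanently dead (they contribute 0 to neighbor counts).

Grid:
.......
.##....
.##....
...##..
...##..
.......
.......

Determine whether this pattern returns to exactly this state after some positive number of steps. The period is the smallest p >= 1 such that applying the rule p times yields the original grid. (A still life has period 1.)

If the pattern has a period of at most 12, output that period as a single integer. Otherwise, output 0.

Answer: 2

Derivation:
Simulating and comparing each generation to the original:
Gen 0 (original, given above): 8 live cells
Gen 1: 6 live cells, differs from original
Gen 2: 8 live cells, MATCHES original -> period = 2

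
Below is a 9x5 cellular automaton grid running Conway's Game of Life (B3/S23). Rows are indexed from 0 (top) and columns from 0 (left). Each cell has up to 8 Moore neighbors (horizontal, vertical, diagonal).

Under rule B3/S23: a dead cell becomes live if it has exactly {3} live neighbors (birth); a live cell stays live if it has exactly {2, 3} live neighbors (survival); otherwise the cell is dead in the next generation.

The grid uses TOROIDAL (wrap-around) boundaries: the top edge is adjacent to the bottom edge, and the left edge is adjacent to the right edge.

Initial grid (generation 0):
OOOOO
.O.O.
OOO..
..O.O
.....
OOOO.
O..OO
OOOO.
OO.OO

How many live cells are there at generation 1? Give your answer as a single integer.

Answer: 11

Derivation:
Simulating step by step:
Generation 0 (given above): 27 live cells
Generation 1: 11 live cells
.....
.....
O...O
O.OO.
O...O
OOOO.
.....
.....
.....
Population at generation 1: 11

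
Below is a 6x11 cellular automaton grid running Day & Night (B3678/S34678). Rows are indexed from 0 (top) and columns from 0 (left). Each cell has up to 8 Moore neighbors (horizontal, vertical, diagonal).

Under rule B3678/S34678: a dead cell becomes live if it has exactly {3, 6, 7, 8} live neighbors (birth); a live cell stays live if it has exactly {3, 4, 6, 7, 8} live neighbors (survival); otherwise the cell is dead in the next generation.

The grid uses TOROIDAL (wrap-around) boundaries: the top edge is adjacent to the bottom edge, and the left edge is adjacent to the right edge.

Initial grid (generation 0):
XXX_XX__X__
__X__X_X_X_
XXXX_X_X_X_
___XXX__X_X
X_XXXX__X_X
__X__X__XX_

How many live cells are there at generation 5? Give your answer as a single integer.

Simulating step by step:
Generation 0 (given above): 33 live cells
Generation 1: 40 live cells
_XX_XX_XX_X
_X___X_____
_XXXXX___X_
__XXXX_XX_X
_XX_XXXXXXX
_XXXXXXXXX_
Generation 2: 41 live cells
_X____XXX__
_XX_XX__XX_
XX__XX__X__
__XXXXXX_XX
_XXXXXXXXXX
__XXXXXXXX_
Generation 3: 40 live cells
_X___X_XX__
_XXXXX__XX_
XX_XXX__X__
___XXXX_X_X
XXXXXXXXXXX
X____XXXX_X
Generation 4: 42 live cells
_X_X_XX___X
_X_XXX__XX_
XXXXXX__X_X
X_XXXX_XXXX
_XXXXXXX_X_
___X__XXXXX
Generation 5: 40 live cells
___XXXX__XX
XXX_X__X_X_
__XXX____X_
_XXXXXXX___
_X_XX_XXXXX
_XXXXXX_XXX
Population at generation 5: 40

Answer: 40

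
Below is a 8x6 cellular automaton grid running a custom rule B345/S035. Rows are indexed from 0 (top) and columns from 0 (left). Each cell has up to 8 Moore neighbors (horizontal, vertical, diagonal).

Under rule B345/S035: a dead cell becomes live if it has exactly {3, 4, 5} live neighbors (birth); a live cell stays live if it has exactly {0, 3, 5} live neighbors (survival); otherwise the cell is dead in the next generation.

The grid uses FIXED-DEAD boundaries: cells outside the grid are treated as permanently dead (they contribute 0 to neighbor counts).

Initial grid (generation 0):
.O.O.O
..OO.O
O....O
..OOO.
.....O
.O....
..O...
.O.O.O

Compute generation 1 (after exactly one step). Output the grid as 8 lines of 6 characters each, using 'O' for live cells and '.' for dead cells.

Answer: ..O.O.
.OO.O.
OOOOO.
....OO
..OOO.
......
.OO...
..O..O

Derivation:
Simulating step by step:
Generation 0 (given above): 17 live cells
Generation 1: 19 live cells
(generation 1 grid is the final answer)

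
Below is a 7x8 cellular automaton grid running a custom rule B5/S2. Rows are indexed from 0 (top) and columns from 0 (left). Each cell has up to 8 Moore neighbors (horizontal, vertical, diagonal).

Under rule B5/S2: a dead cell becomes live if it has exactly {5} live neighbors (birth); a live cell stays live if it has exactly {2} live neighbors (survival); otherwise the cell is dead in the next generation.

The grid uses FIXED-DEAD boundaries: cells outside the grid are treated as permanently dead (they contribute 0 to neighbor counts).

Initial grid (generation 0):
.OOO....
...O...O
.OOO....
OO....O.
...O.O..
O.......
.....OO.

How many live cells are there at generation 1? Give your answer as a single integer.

Simulating step by step:
Generation 0 (given above): 16 live cells
Generation 1: 4 live cells
...O....
........
...O....
O.O.....
........
........
........
Population at generation 1: 4

Answer: 4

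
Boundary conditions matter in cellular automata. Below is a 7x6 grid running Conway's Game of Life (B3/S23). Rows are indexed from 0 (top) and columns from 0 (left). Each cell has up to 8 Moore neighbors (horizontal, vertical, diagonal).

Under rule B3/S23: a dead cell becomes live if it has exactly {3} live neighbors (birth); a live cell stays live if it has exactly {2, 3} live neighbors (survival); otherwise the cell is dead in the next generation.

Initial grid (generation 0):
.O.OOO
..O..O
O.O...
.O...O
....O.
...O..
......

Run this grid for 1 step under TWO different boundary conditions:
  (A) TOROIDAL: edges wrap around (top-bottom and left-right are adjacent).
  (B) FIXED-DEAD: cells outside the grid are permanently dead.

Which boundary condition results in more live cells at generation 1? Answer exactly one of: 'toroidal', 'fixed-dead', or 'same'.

Answer: toroidal

Derivation:
Under TOROIDAL boundary, generation 1:
O.OOOO
..O..O
O.O..O
OO...O
....O.
......
..OO..
Population = 16

Under FIXED-DEAD boundary, generation 1:
..OOOO
..O..O
..O...
.O....
....O.
......
......
Population = 9

Comparison: toroidal=16, fixed-dead=9 -> toroidal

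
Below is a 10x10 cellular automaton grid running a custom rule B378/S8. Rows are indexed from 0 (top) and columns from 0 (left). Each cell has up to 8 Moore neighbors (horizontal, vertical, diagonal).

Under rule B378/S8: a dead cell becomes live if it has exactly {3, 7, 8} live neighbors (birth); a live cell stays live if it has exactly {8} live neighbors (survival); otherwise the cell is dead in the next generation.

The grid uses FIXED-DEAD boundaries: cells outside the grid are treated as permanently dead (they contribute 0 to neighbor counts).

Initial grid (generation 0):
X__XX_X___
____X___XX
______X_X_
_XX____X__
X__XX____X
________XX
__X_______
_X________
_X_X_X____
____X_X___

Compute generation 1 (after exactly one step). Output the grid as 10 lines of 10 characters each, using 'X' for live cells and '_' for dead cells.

Answer: _____X____
___X______
_________X
___X____X_
_XX_______
___X______
__________
__________
__X_X_____
_____X____

Derivation:
Simulating step by step:
Generation 0 (given above): 25 live cells
Generation 1: 11 live cells
(generation 1 grid is the final answer)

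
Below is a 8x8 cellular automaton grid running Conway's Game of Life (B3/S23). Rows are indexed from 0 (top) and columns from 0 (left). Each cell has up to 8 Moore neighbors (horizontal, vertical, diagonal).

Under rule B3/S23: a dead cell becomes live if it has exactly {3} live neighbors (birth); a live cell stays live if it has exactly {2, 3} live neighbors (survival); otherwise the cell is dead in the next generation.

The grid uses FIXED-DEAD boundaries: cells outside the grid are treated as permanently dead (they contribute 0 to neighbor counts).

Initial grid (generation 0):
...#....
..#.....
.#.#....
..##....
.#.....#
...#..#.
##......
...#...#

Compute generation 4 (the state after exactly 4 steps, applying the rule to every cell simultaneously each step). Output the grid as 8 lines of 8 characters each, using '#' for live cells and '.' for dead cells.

Answer: ...#....
...#....
...#....
........
..#.....
##.#....
.#.#....
..#.....

Derivation:
Simulating step by step:
Generation 0 (given above): 14 live cells
Generation 1: 11 live cells
........
..##....
.#.#....
.#.#....
...#....
###.....
..#.....
........
Generation 2: 13 live cells
........
..##....
.#.##...
...##...
#..#....
.###....
..#.....
........
Generation 3: 9 live cells
........
..###...
........
........
.#......
.#.#....
.###....
........
Generation 4: 10 live cells
(generation 4 grid is the final answer)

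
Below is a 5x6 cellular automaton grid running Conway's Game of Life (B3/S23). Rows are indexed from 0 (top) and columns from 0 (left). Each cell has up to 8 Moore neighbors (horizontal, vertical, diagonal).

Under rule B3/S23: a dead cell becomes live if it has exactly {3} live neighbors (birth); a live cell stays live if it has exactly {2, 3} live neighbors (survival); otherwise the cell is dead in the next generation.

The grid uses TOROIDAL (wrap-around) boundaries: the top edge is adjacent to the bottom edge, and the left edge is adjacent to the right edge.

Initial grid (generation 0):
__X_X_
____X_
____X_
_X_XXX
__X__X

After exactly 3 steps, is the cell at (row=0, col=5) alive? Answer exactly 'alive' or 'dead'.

Answer: dead

Derivation:
Simulating step by step:
Generation 0 (given above): 10 live cells
Generation 1: 12 live cells
____XX
____XX
______
X_XX_X
XXX__X
Generation 2: 11 live cells
_X_X__
____XX
X__X__
__XXXX
__X___
Generation 3: 15 live cells
__XXX_
X_XXXX
X_X___
_XX_XX
_X____

Cell (0,5) at generation 3: 0 -> dead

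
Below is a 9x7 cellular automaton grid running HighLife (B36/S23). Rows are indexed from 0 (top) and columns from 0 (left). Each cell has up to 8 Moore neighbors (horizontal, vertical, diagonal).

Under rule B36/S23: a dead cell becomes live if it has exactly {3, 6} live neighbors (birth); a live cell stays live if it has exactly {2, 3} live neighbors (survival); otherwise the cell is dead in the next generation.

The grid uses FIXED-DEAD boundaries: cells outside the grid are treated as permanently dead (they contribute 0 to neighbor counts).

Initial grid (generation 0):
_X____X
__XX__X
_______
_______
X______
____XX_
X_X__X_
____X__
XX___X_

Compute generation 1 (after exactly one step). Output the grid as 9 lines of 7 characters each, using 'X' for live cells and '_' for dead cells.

Answer: __X____
__X____
_______
_______
_______
_X__XX_
___X_X_
X___XX_
_______

Derivation:
Simulating step by step:
Generation 0 (given above): 15 live cells
Generation 1: 10 live cells
(generation 1 grid is the final answer)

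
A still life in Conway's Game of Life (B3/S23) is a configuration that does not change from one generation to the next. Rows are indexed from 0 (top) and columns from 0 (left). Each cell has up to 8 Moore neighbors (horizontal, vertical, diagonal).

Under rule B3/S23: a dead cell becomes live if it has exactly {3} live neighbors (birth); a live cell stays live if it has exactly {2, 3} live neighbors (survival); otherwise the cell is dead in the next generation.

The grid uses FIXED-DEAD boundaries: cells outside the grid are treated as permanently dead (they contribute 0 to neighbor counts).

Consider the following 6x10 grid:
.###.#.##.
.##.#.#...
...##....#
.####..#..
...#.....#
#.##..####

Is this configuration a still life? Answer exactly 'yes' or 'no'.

Compute generation 1 and compare to generation 0 (given above):
Generation 1:
.#.#####..
.#....###.
..........
........#.
......#..#
..##...###
Cell (0,2) differs: gen0=1 vs gen1=0 -> NOT a still life.

Answer: no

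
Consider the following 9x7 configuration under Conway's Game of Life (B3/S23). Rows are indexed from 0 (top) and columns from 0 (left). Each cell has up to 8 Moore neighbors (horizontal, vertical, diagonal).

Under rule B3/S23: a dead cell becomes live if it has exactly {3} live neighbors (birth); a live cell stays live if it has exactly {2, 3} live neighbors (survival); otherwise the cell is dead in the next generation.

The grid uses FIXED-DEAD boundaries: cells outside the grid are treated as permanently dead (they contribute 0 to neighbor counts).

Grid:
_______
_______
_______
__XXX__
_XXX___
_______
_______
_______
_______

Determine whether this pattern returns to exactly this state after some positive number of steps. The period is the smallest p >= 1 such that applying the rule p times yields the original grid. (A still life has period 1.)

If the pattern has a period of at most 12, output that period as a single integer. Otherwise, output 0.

Answer: 2

Derivation:
Simulating and comparing each generation to the original:
Gen 0 (original, given above): 6 live cells
Gen 1: 6 live cells, differs from original
Gen 2: 6 live cells, MATCHES original -> period = 2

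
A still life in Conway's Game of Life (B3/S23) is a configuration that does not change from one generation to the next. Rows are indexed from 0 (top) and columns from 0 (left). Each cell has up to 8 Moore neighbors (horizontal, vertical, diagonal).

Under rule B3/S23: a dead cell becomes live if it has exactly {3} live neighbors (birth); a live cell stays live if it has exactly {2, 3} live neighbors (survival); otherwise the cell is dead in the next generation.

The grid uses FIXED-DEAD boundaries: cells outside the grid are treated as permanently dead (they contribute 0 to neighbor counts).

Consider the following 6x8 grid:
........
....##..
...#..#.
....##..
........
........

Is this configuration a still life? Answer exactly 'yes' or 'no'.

Answer: yes

Derivation:
Compute generation 1 and compare to generation 0 (given above):
Generation 1:
........
....##..
...#..#.
....##..
........
........
The grids are IDENTICAL -> still life.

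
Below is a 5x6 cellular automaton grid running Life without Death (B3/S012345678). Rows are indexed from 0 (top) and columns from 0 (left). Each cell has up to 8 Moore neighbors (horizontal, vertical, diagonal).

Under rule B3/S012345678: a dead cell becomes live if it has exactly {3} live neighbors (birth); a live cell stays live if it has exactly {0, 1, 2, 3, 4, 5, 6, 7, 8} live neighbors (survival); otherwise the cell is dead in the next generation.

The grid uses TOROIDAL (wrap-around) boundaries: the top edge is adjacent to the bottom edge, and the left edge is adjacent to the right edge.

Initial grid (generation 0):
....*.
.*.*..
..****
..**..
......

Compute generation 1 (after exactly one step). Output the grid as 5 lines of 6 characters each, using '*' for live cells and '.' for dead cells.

Simulating step by step:
Generation 0 (given above): 9 live cells
Generation 1: 12 live cells
(generation 1 grid is the final answer)

Answer: ....*.
.*.*.*
.*****
..**..
...*..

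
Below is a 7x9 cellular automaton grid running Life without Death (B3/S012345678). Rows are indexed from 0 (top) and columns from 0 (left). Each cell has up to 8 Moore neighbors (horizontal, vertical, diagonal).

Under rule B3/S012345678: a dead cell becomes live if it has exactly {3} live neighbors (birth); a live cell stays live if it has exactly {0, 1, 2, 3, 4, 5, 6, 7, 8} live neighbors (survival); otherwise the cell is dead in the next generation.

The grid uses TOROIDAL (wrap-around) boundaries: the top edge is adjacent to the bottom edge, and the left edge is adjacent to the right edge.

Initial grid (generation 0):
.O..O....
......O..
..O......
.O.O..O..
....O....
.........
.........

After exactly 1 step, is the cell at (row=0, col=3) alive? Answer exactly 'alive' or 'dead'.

Simulating step by step:
Generation 0 (given above): 8 live cells
Generation 1: 9 live cells
.O..O....
......O..
..O......
.OOO..O..
....O....
.........
.........

Cell (0,3) at generation 1: 0 -> dead

Answer: dead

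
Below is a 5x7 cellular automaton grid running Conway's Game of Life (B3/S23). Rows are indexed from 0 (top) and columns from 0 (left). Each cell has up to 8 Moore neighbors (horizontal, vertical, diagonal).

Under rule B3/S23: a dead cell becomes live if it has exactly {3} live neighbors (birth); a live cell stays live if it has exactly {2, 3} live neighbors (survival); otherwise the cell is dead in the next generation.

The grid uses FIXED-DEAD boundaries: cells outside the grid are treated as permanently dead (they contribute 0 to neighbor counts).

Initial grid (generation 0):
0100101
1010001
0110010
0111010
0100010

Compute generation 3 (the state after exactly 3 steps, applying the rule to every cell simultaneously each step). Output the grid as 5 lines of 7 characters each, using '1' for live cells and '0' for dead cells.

Answer: 0111000
1001000
1000000
1111110
0000110

Derivation:
Simulating step by step:
Generation 0 (given above): 15 live cells
Generation 1: 16 live cells
0100010
1011001
1000111
1001011
0100100
Generation 2: 14 live cells
0110000
1011001
1010000
1101001
0000110
Generation 3: 14 live cells
(generation 3 grid is the final answer)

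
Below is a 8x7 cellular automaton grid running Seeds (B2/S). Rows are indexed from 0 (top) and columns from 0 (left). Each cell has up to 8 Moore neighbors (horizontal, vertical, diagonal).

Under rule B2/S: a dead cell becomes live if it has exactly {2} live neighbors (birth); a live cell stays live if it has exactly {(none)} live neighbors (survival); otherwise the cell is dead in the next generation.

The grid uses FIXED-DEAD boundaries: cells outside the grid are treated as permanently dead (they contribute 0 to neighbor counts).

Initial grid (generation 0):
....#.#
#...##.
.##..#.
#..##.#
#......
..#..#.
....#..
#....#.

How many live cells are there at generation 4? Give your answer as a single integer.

Answer: 11

Derivation:
Simulating step by step:
Generation 0 (given above): 18 live cells
Generation 1: 11 live cells
...#...
..#....
.......
.......
..#...#
.#.##..
.#.#..#
....#..
Generation 2: 11 live cells
..#....
...#...
.......
.......
.#..##.
#.....#
#......
..##.#.
Generation 3: 14 live cells
...#...
..#....
.......
....##.
#.....#
....#..
..#####
.#..#..
Generation 4: 11 live cells
..#....
...#...
...###.
......#
...#...
.##....
.#.....
......#
Population at generation 4: 11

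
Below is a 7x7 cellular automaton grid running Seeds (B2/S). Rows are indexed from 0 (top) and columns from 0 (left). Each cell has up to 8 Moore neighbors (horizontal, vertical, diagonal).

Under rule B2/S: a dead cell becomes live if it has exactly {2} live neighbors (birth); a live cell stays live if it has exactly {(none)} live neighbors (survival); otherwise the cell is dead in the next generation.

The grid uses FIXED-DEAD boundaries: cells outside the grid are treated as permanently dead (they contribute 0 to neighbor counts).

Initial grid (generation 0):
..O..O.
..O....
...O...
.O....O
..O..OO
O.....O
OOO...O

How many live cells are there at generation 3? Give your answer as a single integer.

Answer: 11

Derivation:
Simulating step by step:
Generation 0 (given above): 15 live cells
Generation 1: 10 live cells
.O.O...
.O..O..
.O.....
...OO..
O......
...O...
.....O.
Generation 2: 11 live cells
O...O..
...O...
O....O.
OOO....
..O....
....O..
....O..
Generation 3: 11 live cells
...O...
OO...O.
...OO..
...O...
O......
.....O.
...O.O.
Population at generation 3: 11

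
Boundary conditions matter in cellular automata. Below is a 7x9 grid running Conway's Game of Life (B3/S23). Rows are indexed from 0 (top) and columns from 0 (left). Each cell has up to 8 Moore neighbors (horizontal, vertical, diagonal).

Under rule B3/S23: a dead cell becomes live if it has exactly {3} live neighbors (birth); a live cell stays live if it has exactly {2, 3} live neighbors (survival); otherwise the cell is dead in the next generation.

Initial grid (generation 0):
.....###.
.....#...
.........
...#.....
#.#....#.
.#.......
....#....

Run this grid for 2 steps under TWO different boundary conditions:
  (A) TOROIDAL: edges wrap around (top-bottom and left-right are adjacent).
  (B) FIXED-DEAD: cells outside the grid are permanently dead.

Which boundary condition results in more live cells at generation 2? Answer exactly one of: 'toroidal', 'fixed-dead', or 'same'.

Under TOROIDAL boundary, generation 2:
....#....
....###..
.........
.........
.##......
.##......
....#.#..
Population = 10

Under FIXED-DEAD boundary, generation 2:
.....##..
.....##..
.........
.........
.##......
.##......
.........
Population = 8

Comparison: toroidal=10, fixed-dead=8 -> toroidal

Answer: toroidal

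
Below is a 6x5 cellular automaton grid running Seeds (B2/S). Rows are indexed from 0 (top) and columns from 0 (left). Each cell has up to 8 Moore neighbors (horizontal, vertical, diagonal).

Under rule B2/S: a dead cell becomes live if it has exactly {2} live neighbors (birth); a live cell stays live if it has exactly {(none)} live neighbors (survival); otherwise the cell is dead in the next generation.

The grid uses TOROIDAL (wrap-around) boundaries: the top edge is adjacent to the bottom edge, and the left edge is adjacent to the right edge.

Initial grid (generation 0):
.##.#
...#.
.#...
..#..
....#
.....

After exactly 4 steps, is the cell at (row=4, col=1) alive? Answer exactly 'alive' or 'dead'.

Simulating step by step:
Generation 0 (given above): 7 live cells
Generation 1: 10 live cells
#....
....#
...#.
##.#.
...#.
.##.#
Generation 2: 4 live cells
..#..
#..#.
.#...
.....
.....
.....
Generation 3: 7 live cells
.#.##
....#
#.#.#
.....
.....
.....
Generation 4: 10 live cells
..#..
.....
.#...
##.##
.....
#.###

Cell (4,1) at generation 4: 0 -> dead

Answer: dead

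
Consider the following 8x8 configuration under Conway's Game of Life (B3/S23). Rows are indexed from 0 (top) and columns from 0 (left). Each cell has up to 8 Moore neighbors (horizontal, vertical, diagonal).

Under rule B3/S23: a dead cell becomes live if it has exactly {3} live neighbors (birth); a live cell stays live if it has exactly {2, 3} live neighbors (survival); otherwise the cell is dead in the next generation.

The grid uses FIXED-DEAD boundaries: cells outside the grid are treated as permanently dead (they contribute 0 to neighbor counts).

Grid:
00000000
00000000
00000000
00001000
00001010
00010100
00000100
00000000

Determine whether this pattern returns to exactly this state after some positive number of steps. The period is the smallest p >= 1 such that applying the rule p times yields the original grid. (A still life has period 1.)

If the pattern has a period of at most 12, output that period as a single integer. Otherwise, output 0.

Answer: 2

Derivation:
Simulating and comparing each generation to the original:
Gen 0 (original, given above): 6 live cells
Gen 1: 6 live cells, differs from original
Gen 2: 6 live cells, MATCHES original -> period = 2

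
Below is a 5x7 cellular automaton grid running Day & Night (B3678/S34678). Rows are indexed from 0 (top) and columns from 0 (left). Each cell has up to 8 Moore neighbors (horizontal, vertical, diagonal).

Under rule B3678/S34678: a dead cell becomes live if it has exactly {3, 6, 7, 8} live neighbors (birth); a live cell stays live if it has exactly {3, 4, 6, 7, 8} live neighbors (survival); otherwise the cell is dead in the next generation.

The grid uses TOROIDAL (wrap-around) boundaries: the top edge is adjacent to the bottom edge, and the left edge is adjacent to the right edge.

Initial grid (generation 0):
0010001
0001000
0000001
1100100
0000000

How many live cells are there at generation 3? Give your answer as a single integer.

Simulating step by step:
Generation 0 (given above): 7 live cells
Generation 1: 3 live cells
0000000
0000000
1000000
0000000
1100000
Generation 2: 2 live cells
0000000
0000000
0000000
1100000
0000000
Generation 3: 0 live cells
0000000
0000000
0000000
0000000
0000000
Population at generation 3: 0

Answer: 0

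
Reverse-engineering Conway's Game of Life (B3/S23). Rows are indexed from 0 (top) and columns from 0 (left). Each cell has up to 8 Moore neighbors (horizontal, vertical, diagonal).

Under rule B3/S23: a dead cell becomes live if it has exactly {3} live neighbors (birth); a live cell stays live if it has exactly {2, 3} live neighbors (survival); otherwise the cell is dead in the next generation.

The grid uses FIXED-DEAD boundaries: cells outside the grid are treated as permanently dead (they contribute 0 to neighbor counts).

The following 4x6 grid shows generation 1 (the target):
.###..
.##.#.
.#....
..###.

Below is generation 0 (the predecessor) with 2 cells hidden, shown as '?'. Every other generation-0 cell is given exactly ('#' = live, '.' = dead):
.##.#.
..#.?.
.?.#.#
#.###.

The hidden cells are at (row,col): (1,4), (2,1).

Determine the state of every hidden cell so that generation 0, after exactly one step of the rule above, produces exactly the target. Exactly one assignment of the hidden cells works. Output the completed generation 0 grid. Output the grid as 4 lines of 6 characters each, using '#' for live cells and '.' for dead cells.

Hidden generation-0 cells (in order): (1,4), (2,1).
A hidden cell only influences target cells in its own 3x3 neighborhood. Try each of the 2^2 = 4 assignments, step the completed generation 0 forward once under B3/S23, and compare with the target:
  (1,4)=. (2,1)=. -> step reproduces the target at every cell -> ACCEPT
  (1,4)=. (2,1)=# -> step gives (1,1)='.' but target has '#' -> reject
  (1,4)=# (2,1)=. -> step gives (0,3)='.' but target has '#' -> reject
  (1,4)=# (2,1)=# -> step gives (0,3)='.' but target has '#' -> reject
Unique solution: (1,4)=dead, (2,1)=dead.
Check: live-neighbor counts of every cell in the completed generation 0:
122301
133432
134441
022332
Applying B3/S23 to generation 0 with these counts gives:
.###..
.##.#.
.#....
..###.
which matches the target exactly.

Answer: .##.#.
..#...
...#.#
#.###.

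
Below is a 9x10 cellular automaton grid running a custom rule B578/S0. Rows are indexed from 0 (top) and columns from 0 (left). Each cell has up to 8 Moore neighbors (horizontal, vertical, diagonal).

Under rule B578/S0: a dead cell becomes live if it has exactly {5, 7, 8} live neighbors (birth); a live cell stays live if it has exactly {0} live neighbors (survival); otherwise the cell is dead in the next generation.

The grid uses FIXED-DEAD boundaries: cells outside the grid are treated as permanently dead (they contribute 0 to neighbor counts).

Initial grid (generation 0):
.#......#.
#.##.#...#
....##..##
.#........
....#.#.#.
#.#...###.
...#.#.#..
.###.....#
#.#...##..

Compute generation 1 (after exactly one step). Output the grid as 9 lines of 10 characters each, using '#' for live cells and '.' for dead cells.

Answer: ..........
..........
..........
.#........
....#..#..
#.........
..#.......
.........#
..........

Derivation:
Simulating step by step:
Generation 0 (given above): 31 live cells
Generation 1: 6 live cells
(generation 1 grid is the final answer)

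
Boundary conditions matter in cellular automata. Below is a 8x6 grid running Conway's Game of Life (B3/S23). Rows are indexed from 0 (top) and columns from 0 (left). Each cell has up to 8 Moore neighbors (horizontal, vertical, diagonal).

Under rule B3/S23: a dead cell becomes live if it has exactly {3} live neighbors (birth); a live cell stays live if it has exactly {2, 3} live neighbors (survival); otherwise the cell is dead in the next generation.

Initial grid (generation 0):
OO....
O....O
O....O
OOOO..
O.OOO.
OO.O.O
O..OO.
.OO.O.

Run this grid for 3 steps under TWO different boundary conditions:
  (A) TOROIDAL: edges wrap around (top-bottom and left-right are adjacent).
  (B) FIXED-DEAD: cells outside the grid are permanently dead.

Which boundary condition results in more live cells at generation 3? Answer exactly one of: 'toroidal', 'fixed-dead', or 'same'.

Answer: fixed-dead

Derivation:
Under TOROIDAL boundary, generation 3:
..OOO.
......
......
......
......
......
......
......
Population = 3

Under FIXED-DEAD boundary, generation 3:
OO....
O.....
OO....
......
......
......
......
......
Population = 5

Comparison: toroidal=3, fixed-dead=5 -> fixed-dead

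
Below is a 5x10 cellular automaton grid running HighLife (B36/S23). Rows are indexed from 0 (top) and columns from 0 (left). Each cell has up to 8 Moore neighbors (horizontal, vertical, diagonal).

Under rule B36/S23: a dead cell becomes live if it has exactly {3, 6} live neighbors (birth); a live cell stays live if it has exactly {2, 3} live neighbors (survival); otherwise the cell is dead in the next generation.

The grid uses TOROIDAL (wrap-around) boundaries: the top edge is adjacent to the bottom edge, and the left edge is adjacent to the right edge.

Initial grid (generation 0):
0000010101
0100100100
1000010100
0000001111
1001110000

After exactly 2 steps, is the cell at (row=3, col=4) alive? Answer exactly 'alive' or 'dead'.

Answer: alive

Derivation:
Simulating step by step:
Generation 0 (given above): 17 live cells
Generation 1: 18 live cells
1001010010
1000110100
1000010001
1000000111
1000110000
Generation 2: 24 live cells
1101100000
1100010010
0100110100
0100111010
1100111101

Cell (3,4) at generation 2: 1 -> alive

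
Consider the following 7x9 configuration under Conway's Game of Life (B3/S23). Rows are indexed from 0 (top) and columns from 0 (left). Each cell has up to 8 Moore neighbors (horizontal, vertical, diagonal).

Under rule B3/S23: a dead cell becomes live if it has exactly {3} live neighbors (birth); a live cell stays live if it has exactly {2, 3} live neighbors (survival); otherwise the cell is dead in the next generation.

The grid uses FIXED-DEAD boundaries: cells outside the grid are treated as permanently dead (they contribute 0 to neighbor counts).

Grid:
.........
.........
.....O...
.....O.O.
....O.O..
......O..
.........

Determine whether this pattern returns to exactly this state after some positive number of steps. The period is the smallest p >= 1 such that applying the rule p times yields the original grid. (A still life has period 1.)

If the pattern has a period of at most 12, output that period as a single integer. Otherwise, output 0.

Simulating and comparing each generation to the original:
Gen 0 (original, given above): 6 live cells
Gen 1: 6 live cells, differs from original
Gen 2: 6 live cells, MATCHES original -> period = 2

Answer: 2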